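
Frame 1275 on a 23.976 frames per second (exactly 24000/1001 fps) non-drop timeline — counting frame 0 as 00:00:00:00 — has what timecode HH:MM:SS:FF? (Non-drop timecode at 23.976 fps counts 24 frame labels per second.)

1275 ÷ 24 = 53 full seconds, remainder 3 frames.
53 s = 0 h 0 min 53 s.
Timecode: 00:00:53:03.

00:00:53:03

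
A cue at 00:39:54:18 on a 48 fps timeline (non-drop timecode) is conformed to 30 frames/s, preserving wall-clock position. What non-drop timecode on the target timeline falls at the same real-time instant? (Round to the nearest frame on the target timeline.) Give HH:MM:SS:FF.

00:39:54:11

Source frame index: (0×3600 + 39×60 + 54) × 48 + 18 = 114930.
Real time: 114930 / (48) = 19155/8 s.
Target frame: (19155/8) × (30) = 287325/4 ≈ 71831.250 → 71831.
At 30 labels/s: frame 71831 → 00:39:54:11.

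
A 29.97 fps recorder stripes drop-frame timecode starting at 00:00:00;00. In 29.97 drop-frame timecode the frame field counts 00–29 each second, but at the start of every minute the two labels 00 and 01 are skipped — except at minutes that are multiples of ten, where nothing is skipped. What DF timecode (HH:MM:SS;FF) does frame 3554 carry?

00:01:58;16

Ten DF minutes hold 17982 frames, so frame 3554 lies in block 0 (frames 0–17981) with 3554 frames into that block.
The block's first minute is 1800 frames and the rest 1798 each; 3554 frames reaches minute 1, so 0 × 18 + 1 × 2 = 2 labels have been skipped so far.
Adding those back, label number 3554 + 2 = 3556 at 30 labels/s is 118 s + 16 f = 0 h 1 min 58 s frame 16, i.e. 00:01:58;16.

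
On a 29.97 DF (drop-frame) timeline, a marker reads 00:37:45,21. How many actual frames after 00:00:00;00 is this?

Complete 10-minute blocks: 3, each 17982 frames → 53946.
Remaining 7 whole minutes in the current block: 1800 + 6 × 1798 = 12588 frames.
Within the current minute: 45 × 30 + 21 − 2 = 1369 (labels ;00/;01 skipped at this minute). Total = 53946 + 12588 + 1369 = 67903.

67903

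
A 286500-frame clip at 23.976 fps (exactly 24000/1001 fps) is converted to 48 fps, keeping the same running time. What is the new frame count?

Target frames = source frames × (target rate / source rate) = 286500 × (48)/(24000/1001) = 286500 × 1001/500 = 573573.

573573 frames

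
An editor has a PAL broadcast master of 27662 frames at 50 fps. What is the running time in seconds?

Running time = 27662 / (50) = 553.24 s.

553.24 seconds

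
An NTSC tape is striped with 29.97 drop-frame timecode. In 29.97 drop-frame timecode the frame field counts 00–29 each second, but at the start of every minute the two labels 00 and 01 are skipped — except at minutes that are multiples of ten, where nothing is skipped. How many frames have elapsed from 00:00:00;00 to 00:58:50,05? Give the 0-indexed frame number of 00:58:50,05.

Complete 10-minute blocks: 5, each 17982 frames → 89910.
Remaining 8 whole minutes in the current block: 1800 + 7 × 1798 = 14386 frames.
Within the current minute: 50 × 30 + 5 − 2 = 1503 (labels ;00/;01 skipped at this minute). Total = 89910 + 14386 + 1503 = 105799.

105799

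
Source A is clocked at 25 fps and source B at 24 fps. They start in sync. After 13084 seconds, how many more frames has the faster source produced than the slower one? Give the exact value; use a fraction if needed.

A emits 25 × 13084 = 327100 frames; B emits 24 × 13084 = 314016.
Difference = 13084 frames; B is behind A.

13084 frames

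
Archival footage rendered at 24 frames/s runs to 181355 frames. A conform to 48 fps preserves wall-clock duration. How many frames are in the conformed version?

362710 frames

Target frames = source frames × (target rate / source rate) = 181355 × (48)/(24) = 181355 × 2 = 362710.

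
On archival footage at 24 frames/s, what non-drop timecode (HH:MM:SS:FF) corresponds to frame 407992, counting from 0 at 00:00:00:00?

407992 ÷ 24 = 16999 full seconds, remainder 16 frames.
16999 s = 4 h 43 min 19 s.
Timecode: 04:43:19:16.

04:43:19:16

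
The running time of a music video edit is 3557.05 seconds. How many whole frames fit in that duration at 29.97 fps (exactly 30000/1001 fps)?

106604 frames

Frames = 3557.05 × 30000/1001 = 15244500/143 ≈ 106604.8951.
Complete frames: 106604.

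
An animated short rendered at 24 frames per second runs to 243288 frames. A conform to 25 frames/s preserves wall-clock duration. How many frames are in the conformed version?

253425 frames

Target frames = source frames × (target rate / source rate) = 243288 × (25)/(24) = 243288 × 25/24 = 253425.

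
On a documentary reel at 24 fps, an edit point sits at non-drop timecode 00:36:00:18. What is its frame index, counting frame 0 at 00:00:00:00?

Total seconds to the label: (0 × 3600 + 36 × 60 + 0) = 2160.
Frame index = 2160 × 24 + 18 = 51858.

51858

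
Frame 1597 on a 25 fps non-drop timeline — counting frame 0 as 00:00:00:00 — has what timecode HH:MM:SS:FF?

00:01:03:22

1597 ÷ 25 = 63 full seconds, remainder 22 frames.
63 s = 0 h 1 min 3 s.
Timecode: 00:01:03:22.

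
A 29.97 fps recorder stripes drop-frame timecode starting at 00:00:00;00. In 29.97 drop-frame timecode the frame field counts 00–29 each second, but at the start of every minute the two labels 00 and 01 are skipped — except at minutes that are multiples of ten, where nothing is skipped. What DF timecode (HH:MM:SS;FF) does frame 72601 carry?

00:40:22;13

Each 10-minute DF block holds 10 × 60 × 30 − 9 × 2 = 17982 frames. 72601 ÷ 17982 → 4 full blocks, remainder 673.
Within the partial block the first minute is 1800 frames and each further minute 1798, so 0 further minute boundaries passed. Total skipped labels = 18 × 4 + 2 × 0 = 72.
Non-drop label index = 72601 + 72 = 72673; at 30 labels/s that is 00:40:22:13, i.e. DF 00:40:22;13.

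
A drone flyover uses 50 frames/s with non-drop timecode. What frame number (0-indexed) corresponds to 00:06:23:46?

19196

Total seconds to the label: (0 × 3600 + 6 × 60 + 23) = 383.
Frame index = 383 × 50 + 46 = 19196.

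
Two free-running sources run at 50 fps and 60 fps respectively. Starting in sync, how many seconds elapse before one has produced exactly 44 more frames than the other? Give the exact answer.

4.4 seconds

The gap grows by |60 − 50| = 10 frames per second.
Time for a 44-frame gap: 44 ÷ (10) = 4.4 s.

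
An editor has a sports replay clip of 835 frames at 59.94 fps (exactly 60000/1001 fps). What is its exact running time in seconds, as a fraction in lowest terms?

Running time = 835 ÷ (60000/1001) = 835 × 1001/60000 = 167167/12000 s.

167167/12000 seconds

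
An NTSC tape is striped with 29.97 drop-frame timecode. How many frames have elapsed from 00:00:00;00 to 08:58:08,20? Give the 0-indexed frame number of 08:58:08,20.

Complete 10-minute blocks: 53, each 17982 frames → 953046.
Remaining 8 whole minutes in the current block: 1800 + 7 × 1798 = 14386 frames.
Within the current minute: 8 × 30 + 20 − 2 = 258 (labels ;00/;01 skipped at this minute). Total = 953046 + 14386 + 258 = 967690.

967690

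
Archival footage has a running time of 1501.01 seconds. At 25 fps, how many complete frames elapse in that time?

37525 frames

Frames = 1501.01 × 25 = 150101/4 ≈ 37525.2500.
Complete frames: 37525.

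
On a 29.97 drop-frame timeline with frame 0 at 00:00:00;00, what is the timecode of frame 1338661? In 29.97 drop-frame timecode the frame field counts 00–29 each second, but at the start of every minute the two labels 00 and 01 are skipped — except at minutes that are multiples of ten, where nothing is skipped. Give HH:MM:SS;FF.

12:24:26;21

Ten DF minutes hold 17982 frames, so frame 1338661 lies in block 74 (frames 1330668–1348649) with 7993 frames into that block.
The block's first minute is 1800 frames and the rest 1798 each; 7993 frames reaches minute 4, so 74 × 18 + 4 × 2 = 1340 labels have been skipped so far.
Adding those back, label number 1338661 + 1340 = 1340001 at 30 labels/s is 44666 s + 21 f = 12 h 24 min 26 s frame 21, i.e. 12:24:26;21.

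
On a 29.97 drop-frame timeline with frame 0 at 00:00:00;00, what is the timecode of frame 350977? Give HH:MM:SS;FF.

Ten DF minutes hold 17982 frames, so frame 350977 lies in block 19 (frames 341658–359639) with 9319 frames into that block.
The block's first minute is 1800 frames and the rest 1798 each; 9319 frames reaches minute 5, so 19 × 18 + 5 × 2 = 352 labels have been skipped so far.
Adding those back, label number 350977 + 352 = 351329 at 30 labels/s is 11710 s + 29 f = 3 h 15 min 10 s frame 29, i.e. 03:15:10;29.

03:15:10;29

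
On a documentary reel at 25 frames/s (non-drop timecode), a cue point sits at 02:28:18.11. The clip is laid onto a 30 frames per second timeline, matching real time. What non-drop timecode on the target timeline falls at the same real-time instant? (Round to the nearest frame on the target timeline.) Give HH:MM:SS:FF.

02:28:18:13

Source frame index: (2×3600 + 28×60 + 18) × 25 + 11 = 222461.
Real time: 222461 / (25) = 222461/25 s.
Target frame: (222461/25) × (30) = 1334766/5 ≈ 266953.200 → 266953.
At 30 labels/s: frame 266953 → 02:28:18:13.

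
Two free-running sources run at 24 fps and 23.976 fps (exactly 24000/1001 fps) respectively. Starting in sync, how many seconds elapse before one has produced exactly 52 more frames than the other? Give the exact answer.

13013/6 seconds

The gap grows by |24000/1001 − 24| = 24/1001 frames per second.
Time for a 52-frame gap: 52 ÷ (24/1001) = 13013/6 s.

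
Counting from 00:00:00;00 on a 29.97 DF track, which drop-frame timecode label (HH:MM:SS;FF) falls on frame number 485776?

Ten DF minutes hold 17982 frames, so frame 485776 lies in block 27 (frames 485514–503495) with 262 frames into that block.
The block's first minute is 1800 frames and the rest 1798 each; 262 frames reaches minute 0, so 27 × 18 + 0 × 2 = 486 labels have been skipped so far.
Adding those back, label number 485776 + 486 = 486262 at 30 labels/s is 16208 s + 22 f = 4 h 30 min 8 s frame 22, i.e. 04:30:08;22.

04:30:08;22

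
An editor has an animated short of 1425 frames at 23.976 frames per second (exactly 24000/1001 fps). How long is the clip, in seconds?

Running time = 1425 / (24000/1001) = 59.434375 s.

59.434375 seconds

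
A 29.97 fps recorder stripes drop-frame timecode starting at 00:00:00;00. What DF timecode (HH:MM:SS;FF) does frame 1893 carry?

00:01:03;05

Each 10-minute DF block holds 10 × 60 × 30 − 9 × 2 = 17982 frames. 1893 ÷ 17982 → 0 full blocks, remainder 1893.
Within the partial block the first minute is 1800 frames and each further minute 1798, so 1 further minute boundary passed. Total skipped labels = 18 × 0 + 2 × 1 = 2.
Non-drop label index = 1893 + 2 = 1895; at 30 labels/s that is 00:01:03:05, i.e. DF 00:01:03;05.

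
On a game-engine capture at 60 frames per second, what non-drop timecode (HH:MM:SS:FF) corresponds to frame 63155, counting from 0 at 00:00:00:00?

63155 ÷ 60 = 1052 full seconds, remainder 35 frames.
1052 s = 0 h 17 min 32 s.
Timecode: 00:17:32:35.

00:17:32:35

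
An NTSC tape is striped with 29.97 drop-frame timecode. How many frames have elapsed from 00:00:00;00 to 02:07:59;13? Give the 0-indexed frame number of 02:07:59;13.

230153

As if non-drop at 30 labels/s: (2 × 3600 + 7 × 60 + 59) × 30 + 13 = 230383.
Minute boundaries passed: 127; those not divisible by 10: 127 − 12 = 115; dropped labels = 2 × 115 = 230.
Actual frame index = 230383 − 230 = 230153.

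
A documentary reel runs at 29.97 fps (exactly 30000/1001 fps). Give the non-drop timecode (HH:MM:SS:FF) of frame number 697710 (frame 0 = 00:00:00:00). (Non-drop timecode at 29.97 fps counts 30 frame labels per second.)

697710 ÷ 30 = 23257 full seconds, remainder 0 frames.
23257 s = 6 h 27 min 37 s.
Timecode: 06:27:37:00.

06:27:37:00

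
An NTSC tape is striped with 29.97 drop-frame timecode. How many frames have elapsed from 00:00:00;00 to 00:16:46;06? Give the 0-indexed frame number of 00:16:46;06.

30156

Complete 10-minute blocks: 1, each 17982 frames → 17982.
Remaining 6 whole minutes in the current block: 1800 + 5 × 1798 = 10790 frames.
Within the current minute: 46 × 30 + 6 − 2 = 1384 (labels ;00/;01 skipped at this minute). Total = 17982 + 10790 + 1384 = 30156.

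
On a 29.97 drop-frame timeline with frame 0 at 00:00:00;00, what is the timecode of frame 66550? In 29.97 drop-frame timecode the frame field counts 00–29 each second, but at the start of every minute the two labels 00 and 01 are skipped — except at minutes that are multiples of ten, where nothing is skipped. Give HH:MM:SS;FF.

Ten DF minutes hold 17982 frames, so frame 66550 lies in block 3 (frames 53946–71927) with 12604 frames into that block.
The block's first minute is 1800 frames and the rest 1798 each; 12604 frames reaches minute 7, so 3 × 18 + 7 × 2 = 68 labels have been skipped so far.
Adding those back, label number 66550 + 68 = 66618 at 30 labels/s is 2220 s + 18 f = 0 h 37 min 0 s frame 18, i.e. 00:37:00;18.

00:37:00;18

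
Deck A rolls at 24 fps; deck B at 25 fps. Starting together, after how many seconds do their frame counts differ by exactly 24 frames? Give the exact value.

The gap grows by |25 − 24| = 1 frame per second.
Time for a 24-frame gap: 24 ÷ (1) = 24 s.

24 seconds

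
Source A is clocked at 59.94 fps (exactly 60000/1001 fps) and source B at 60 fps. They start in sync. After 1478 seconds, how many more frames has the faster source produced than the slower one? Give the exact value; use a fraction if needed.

88680/1001 frames

A emits 60000/1001 × 1478 = 88680000/1001 frames; B emits 60 × 1478 = 88680.
Difference = 88680/1001 frames (≈ 88.5914); B is ahead of A.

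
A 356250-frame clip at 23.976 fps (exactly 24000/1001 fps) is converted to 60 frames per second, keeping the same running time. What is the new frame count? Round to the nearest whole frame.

Frames at target rate = 356250 × (60) / (24000/1001) = 7132125/8 ≈ 891515.625.
Nearest whole frame: 891516.

891516 frames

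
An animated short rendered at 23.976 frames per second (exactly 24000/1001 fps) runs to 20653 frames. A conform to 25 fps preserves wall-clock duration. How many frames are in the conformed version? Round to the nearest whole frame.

Frames at target rate = 20653 × (25) / (24000/1001) = 20673653/960 ≈ 21535.055.
Nearest whole frame: 21535.

21535 frames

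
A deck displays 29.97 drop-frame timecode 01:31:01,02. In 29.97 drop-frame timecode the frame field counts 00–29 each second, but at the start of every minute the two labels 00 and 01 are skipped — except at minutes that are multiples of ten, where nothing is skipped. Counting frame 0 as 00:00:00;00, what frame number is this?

163668

As if non-drop at 30 labels/s: (1 × 3600 + 31 × 60 + 1) × 30 + 2 = 163832.
Minute boundaries passed: 91; those not divisible by 10: 91 − 9 = 82; dropped labels = 2 × 82 = 164.
Actual frame index = 163832 − 164 = 163668.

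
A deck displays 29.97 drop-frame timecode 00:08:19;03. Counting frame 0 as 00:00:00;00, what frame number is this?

As if non-drop at 30 labels/s: (0 × 3600 + 8 × 60 + 19) × 30 + 3 = 14973.
Minute boundaries passed: 8; those not divisible by 10: 8 − 0 = 8; dropped labels = 2 × 8 = 16.
Actual frame index = 14973 − 16 = 14957.

14957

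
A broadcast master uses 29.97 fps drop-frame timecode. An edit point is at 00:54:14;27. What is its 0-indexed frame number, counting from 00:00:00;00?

Complete 10-minute blocks: 5, each 17982 frames → 89910.
Remaining 4 whole minutes in the current block: 1800 + 3 × 1798 = 7194 frames.
Within the current minute: 14 × 30 + 27 − 2 = 445 (labels ;00/;01 skipped at this minute). Total = 89910 + 7194 + 445 = 97549.

97549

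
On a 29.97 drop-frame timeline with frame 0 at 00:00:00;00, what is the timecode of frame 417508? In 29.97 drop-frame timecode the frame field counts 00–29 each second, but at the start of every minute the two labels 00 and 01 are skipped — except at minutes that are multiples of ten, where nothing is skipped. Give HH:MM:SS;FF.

Each 10-minute DF block holds 10 × 60 × 30 − 9 × 2 = 17982 frames. 417508 ÷ 17982 → 23 full blocks, remainder 3922.
Within the partial block the first minute is 1800 frames and each further minute 1798, so 2 further minute boundaries passed. Total skipped labels = 18 × 23 + 2 × 2 = 418.
Non-drop label index = 417508 + 418 = 417926; at 30 labels/s that is 03:52:10:26, i.e. DF 03:52:10;26.

03:52:10;26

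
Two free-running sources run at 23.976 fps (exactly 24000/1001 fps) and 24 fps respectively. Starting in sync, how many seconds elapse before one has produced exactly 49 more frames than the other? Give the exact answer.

The gap grows by |24 − 24000/1001| = 24/1001 frames per second.
Time for a 49-frame gap: 49 ÷ (24/1001) = 49049/24 s.

49049/24 seconds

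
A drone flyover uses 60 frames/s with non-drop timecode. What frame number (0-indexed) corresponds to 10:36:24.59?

Total seconds to the label: (10 × 3600 + 36 × 60 + 24) = 38184.
Frame index = 38184 × 60 + 59 = 2291099.

2291099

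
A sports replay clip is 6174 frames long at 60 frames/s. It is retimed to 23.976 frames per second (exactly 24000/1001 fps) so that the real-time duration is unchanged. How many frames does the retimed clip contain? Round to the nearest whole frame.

2467 frames

Frames at target rate = 6174 × (24000/1001) / (60) = 352800/143 ≈ 2467.133.
Nearest whole frame: 2467.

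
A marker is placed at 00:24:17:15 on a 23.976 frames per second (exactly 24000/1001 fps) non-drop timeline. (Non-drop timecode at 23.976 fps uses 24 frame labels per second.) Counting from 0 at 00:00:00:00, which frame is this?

frame 34983

Total seconds to the label: (0 × 3600 + 24 × 60 + 17) = 1457.
Frame index = 1457 × 24 + 15 = 34983.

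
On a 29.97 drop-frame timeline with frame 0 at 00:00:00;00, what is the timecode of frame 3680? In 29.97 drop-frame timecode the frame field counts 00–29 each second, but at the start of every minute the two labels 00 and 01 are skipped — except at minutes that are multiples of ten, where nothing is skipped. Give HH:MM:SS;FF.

Ten DF minutes hold 17982 frames, so frame 3680 lies in block 0 (frames 0–17981) with 3680 frames into that block.
The block's first minute is 1800 frames and the rest 1798 each; 3680 frames reaches minute 2, so 0 × 18 + 2 × 2 = 4 labels have been skipped so far.
Adding those back, label number 3680 + 4 = 3684 at 30 labels/s is 122 s + 24 f = 0 h 2 min 2 s frame 24, i.e. 00:02:02;24.

00:02:02;24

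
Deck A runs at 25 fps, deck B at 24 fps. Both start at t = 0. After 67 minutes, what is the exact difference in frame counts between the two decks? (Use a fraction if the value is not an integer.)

67 min = 4020 s.
A emits 25 × 4020 = 100500 frames; B emits 24 × 4020 = 96480.
Difference = 4020 frames; B is behind A.

4020 frames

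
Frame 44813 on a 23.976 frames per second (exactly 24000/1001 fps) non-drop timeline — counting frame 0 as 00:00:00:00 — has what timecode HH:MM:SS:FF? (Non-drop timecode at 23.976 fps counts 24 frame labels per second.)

00:31:07:05

44813 ÷ 24 = 1867 full seconds, remainder 5 frames.
1867 s = 0 h 31 min 7 s.
Timecode: 00:31:07:05.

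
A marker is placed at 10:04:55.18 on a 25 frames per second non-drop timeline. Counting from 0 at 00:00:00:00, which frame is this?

Total seconds to the label: (10 × 3600 + 4 × 60 + 55) = 36295.
Frame index = 36295 × 25 + 18 = 907393.

frame 907393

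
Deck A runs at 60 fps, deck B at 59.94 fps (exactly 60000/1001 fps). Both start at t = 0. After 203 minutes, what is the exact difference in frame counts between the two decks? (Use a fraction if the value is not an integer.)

104400/143 frames

203 min = 12180 s.
A emits 60 × 12180 = 730800 frames; B emits 60000/1001 × 12180 = 104400000/143.
Difference = 104400/143 frames (≈ 730.0699); B is behind A.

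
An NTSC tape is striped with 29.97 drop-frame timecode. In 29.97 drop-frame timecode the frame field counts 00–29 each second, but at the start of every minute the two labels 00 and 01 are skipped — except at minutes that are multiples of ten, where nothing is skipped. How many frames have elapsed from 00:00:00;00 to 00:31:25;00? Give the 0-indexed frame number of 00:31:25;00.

As if non-drop at 30 labels/s: (0 × 3600 + 31 × 60 + 25) × 30 + 0 = 56550.
Minute boundaries passed: 31; those not divisible by 10: 31 − 3 = 28; dropped labels = 2 × 28 = 56.
Actual frame index = 56550 − 56 = 56494.

56494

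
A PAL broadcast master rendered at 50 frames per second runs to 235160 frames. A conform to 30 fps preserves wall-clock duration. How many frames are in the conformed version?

141096 frames

Target frames = source frames × (target rate / source rate) = 235160 × (30)/(50) = 235160 × 3/5 = 141096.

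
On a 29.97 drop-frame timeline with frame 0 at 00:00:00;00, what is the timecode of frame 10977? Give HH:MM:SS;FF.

00:06:06;09

Ten DF minutes hold 17982 frames, so frame 10977 lies in block 0 (frames 0–17981) with 10977 frames into that block.
The block's first minute is 1800 frames and the rest 1798 each; 10977 frames reaches minute 6, so 0 × 18 + 6 × 2 = 12 labels have been skipped so far.
Adding those back, label number 10977 + 12 = 10989 at 30 labels/s is 366 s + 9 f = 0 h 6 min 6 s frame 9, i.e. 00:06:06;09.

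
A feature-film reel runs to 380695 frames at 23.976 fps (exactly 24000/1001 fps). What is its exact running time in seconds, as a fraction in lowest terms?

76215139/4800 seconds

Running time = 380695 ÷ (24000/1001) = 380695 × 1001/24000 = 76215139/4800 s.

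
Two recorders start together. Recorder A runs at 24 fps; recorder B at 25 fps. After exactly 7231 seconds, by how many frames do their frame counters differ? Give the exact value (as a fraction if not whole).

A emits 24 × 7231 = 173544 frames; B emits 25 × 7231 = 180775.
Difference = 7231 frames; B is ahead of A.

7231 frames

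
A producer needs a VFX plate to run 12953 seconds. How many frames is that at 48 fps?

621744 frames

Frames = 12953 × 48 = 621744.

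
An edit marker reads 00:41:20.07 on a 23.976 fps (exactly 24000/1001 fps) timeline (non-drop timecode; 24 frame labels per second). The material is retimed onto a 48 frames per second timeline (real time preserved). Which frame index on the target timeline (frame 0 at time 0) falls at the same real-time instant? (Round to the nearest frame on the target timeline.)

frame 119173

Source frame index: (0×3600 + 41×60 + 20) × 24 + 7 = 59527.
Real time: 59527 / (24000/1001) = 59586527/24000 s.
Target frame: (59586527/24000) × (48) = 59586527/500 ≈ 119173.054 → 119173.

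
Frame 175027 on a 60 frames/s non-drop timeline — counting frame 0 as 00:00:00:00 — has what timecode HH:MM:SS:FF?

00:48:37:07

175027 ÷ 60 = 2917 full seconds, remainder 7 frames.
2917 s = 0 h 48 min 37 s.
Timecode: 00:48:37:07.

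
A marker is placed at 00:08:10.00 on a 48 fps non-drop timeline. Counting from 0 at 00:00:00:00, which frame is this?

Total seconds to the label: (0 × 3600 + 8 × 60 + 10) = 490.
Frame index = 490 × 48 + 0 = 23520.

frame 23520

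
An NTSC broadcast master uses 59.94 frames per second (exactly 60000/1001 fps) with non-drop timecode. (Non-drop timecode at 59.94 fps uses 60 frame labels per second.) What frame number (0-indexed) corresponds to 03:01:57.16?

Total seconds to the label: (3 × 3600 + 1 × 60 + 57) = 10917.
Frame index = 10917 × 60 + 16 = 655036.

655036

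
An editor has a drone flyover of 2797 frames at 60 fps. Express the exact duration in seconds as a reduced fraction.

Running time = 2797 ÷ (60) = 2797 × 1/60 = 2797/60 s.

2797/60 seconds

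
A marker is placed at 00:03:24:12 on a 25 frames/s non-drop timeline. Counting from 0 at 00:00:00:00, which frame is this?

Total seconds to the label: (0 × 3600 + 3 × 60 + 24) = 204.
Frame index = 204 × 25 + 12 = 5112.

frame 5112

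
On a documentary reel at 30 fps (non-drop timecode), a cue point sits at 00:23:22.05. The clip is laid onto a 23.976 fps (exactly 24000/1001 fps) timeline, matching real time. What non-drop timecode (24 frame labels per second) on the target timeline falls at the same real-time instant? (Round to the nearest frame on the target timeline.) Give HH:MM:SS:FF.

00:23:20:18

Source frame index: (0×3600 + 23×60 + 22) × 30 + 5 = 42065.
Real time: 42065 / (30) = 8413/6 s.
Target frame: (8413/6) × (24000/1001) = 33652000/1001 ≈ 33618.382 → 33618.
At 24 labels/s: frame 33618 → 00:23:20:18.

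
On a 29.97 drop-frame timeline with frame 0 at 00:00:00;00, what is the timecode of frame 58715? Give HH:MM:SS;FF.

Ten DF minutes hold 17982 frames, so frame 58715 lies in block 3 (frames 53946–71927) with 4769 frames into that block.
The block's first minute is 1800 frames and the rest 1798 each; 4769 frames reaches minute 2, so 3 × 18 + 2 × 2 = 58 labels have been skipped so far.
Adding those back, label number 58715 + 58 = 58773 at 30 labels/s is 1959 s + 3 f = 0 h 32 min 39 s frame 3, i.e. 00:32:39;03.

00:32:39;03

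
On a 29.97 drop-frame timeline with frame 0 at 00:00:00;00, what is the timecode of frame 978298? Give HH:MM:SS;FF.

Ten DF minutes hold 17982 frames, so frame 978298 lies in block 54 (frames 971028–989009) with 7270 frames into that block.
The block's first minute is 1800 frames and the rest 1798 each; 7270 frames reaches minute 4, so 54 × 18 + 4 × 2 = 980 labels have been skipped so far.
Adding those back, label number 978298 + 980 = 979278 at 30 labels/s is 32642 s + 18 f = 9 h 4 min 2 s frame 18, i.e. 09:04:02;18.

09:04:02;18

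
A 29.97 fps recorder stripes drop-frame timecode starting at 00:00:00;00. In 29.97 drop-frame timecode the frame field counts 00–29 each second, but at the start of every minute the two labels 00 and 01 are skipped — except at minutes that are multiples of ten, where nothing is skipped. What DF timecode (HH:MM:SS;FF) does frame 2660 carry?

00:01:28;22

Each 10-minute DF block holds 10 × 60 × 30 − 9 × 2 = 17982 frames. 2660 ÷ 17982 → 0 full blocks, remainder 2660.
Within the partial block the first minute is 1800 frames and each further minute 1798, so 1 further minute boundary passed. Total skipped labels = 18 × 0 + 2 × 1 = 2.
Non-drop label index = 2660 + 2 = 2662; at 30 labels/s that is 00:01:28:22, i.e. DF 00:01:28;22.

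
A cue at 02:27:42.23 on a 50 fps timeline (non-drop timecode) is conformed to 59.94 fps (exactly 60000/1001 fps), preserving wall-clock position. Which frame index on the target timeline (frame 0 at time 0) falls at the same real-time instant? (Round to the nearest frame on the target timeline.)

Source frame index: (2×3600 + 27×60 + 42) × 50 + 23 = 443123.
Real time: 443123 / (50) = 443123/50 s.
Target frame: (443123/50) × (60000/1001) = 531747600/1001 ≈ 531216.384 → 531216.

frame 531216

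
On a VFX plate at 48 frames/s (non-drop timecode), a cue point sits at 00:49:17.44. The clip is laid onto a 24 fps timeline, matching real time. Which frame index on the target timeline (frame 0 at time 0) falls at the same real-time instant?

Source frame index: (0×3600 + 49×60 + 17) × 48 + 44 = 141980.
Real time: 141980 / (48) = 35495/12 s.
Target frame: (35495/12) × (24) = 70990.

frame 70990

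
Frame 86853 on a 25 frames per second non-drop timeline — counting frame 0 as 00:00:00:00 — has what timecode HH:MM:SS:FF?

00:57:54:03

86853 ÷ 25 = 3474 full seconds, remainder 3 frames.
3474 s = 0 h 57 min 54 s.
Timecode: 00:57:54:03.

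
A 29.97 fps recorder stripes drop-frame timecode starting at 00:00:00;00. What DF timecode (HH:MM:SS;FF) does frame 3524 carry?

Each 10-minute DF block holds 10 × 60 × 30 − 9 × 2 = 17982 frames. 3524 ÷ 17982 → 0 full blocks, remainder 3524.
Within the partial block the first minute is 1800 frames and each further minute 1798, so 1 further minute boundary passed. Total skipped labels = 18 × 0 + 2 × 1 = 2.
Non-drop label index = 3524 + 2 = 3526; at 30 labels/s that is 00:01:57:16, i.e. DF 00:01:57;16.

00:01:57;16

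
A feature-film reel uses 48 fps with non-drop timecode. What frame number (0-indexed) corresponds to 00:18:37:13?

Total seconds to the label: (0 × 3600 + 18 × 60 + 37) = 1117.
Frame index = 1117 × 48 + 13 = 53629.

frame 53629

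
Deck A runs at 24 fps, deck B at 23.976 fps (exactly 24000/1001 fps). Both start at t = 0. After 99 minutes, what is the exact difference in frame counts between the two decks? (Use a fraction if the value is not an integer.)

12960/91 frames

99 min = 5940 s.
A emits 24 × 5940 = 142560 frames; B emits 24000/1001 × 5940 = 12960000/91.
Difference = 12960/91 frames (≈ 142.4176); B is behind A.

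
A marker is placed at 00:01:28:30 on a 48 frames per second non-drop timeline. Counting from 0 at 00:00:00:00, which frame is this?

frame 4254

Total seconds to the label: (0 × 3600 + 1 × 60 + 28) = 88.
Frame index = 88 × 48 + 30 = 4254.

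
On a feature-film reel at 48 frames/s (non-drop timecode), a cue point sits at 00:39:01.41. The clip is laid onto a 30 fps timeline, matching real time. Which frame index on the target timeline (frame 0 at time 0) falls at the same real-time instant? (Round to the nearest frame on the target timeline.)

frame 70256

Source frame index: (0×3600 + 39×60 + 1) × 48 + 41 = 112409.
Real time: 112409 / (48) = 112409/48 s.
Target frame: (112409/48) × (30) = 562045/8 ≈ 70255.625 → 70256.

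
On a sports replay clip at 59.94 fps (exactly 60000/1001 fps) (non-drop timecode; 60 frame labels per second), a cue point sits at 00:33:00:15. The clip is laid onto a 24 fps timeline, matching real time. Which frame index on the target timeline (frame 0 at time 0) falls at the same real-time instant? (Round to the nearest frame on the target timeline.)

frame 47574

Source frame index: (0×3600 + 33×60 + 0) × 60 + 15 = 118815.
Real time: 118815 / (60000/1001) = 7928921/4000 s.
Target frame: (7928921/4000) × (24) = 23786763/500 ≈ 47573.526 → 47574.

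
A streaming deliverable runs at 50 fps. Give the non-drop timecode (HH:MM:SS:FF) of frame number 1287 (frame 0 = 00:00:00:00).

00:00:25:37

1287 ÷ 50 = 25 full seconds, remainder 37 frames.
25 s = 0 h 0 min 25 s.
Timecode: 00:00:25:37.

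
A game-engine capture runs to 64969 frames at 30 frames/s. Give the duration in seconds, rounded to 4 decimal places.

2165.6333 seconds

Running time = 64969 × 1/30 = 64969/30 s ≈ 2165.6333 s.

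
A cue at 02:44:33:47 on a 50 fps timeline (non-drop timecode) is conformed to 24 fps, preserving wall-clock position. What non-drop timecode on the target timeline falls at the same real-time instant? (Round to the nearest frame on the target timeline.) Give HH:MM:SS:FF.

02:44:33:23

Source frame index: (2×3600 + 44×60 + 33) × 50 + 47 = 493697.
Real time: 493697 / (50) = 493697/50 s.
Target frame: (493697/50) × (24) = 5924364/25 ≈ 236974.560 → 236975.
At 24 labels/s: frame 236975 → 02:44:33:23.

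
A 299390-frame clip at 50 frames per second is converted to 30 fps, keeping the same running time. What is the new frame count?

179634 frames

Target frames = source frames × (target rate / source rate) = 299390 × (30)/(50) = 299390 × 3/5 = 179634.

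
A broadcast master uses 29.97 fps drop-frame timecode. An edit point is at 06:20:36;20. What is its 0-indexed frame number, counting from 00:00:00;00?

As if non-drop at 30 labels/s: (6 × 3600 + 20 × 60 + 36) × 30 + 20 = 685100.
Minute boundaries passed: 380; those not divisible by 10: 380 − 38 = 342; dropped labels = 2 × 342 = 684.
Actual frame index = 685100 − 684 = 684416.

684416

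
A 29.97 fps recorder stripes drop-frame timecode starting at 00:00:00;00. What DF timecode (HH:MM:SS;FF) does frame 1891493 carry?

Each 10-minute DF block holds 10 × 60 × 30 − 9 × 2 = 17982 frames. 1891493 ÷ 17982 → 105 full blocks, remainder 3383.
Within the partial block the first minute is 1800 frames and each further minute 1798, so 1 further minute boundary passed. Total skipped labels = 18 × 105 + 2 × 1 = 1892.
Non-drop label index = 1891493 + 1892 = 1893385; at 30 labels/s that is 17:31:52:25, i.e. DF 17:31:52;25.

17:31:52;25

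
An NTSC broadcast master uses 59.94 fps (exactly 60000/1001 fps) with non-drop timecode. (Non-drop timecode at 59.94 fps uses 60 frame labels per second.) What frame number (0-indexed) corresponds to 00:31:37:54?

113874

Total seconds to the label: (0 × 3600 + 31 × 60 + 37) = 1897.
Frame index = 1897 × 60 + 54 = 113874.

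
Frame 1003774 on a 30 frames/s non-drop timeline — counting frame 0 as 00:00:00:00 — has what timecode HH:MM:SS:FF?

09:17:39:04

1003774 ÷ 30 = 33459 full seconds, remainder 4 frames.
33459 s = 9 h 17 min 39 s.
Timecode: 09:17:39:04.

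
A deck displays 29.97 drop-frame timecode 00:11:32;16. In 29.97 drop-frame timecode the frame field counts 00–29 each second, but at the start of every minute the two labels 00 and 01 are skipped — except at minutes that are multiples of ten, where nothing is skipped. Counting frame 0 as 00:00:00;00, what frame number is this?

20756

Complete 10-minute blocks: 1, each 17982 frames → 17982.
Remaining 1 whole minute in the current block: 1800 + 0 × 1798 = 1800 frames.
Within the current minute: 32 × 30 + 16 − 2 = 974 (labels ;00/;01 skipped at this minute). Total = 17982 + 1800 + 974 = 20756.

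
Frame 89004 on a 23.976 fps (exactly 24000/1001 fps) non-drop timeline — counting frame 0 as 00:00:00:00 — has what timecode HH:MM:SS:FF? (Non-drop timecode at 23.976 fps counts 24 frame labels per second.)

01:01:48:12

89004 ÷ 24 = 3708 full seconds, remainder 12 frames.
3708 s = 1 h 1 min 48 s.
Timecode: 01:01:48:12.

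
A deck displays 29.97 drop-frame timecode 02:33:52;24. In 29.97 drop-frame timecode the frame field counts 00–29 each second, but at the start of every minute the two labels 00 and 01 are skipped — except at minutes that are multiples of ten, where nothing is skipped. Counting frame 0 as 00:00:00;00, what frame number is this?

276708

Complete 10-minute blocks: 15, each 17982 frames → 269730.
Remaining 3 whole minutes in the current block: 1800 + 2 × 1798 = 5396 frames.
Within the current minute: 52 × 30 + 24 − 2 = 1582 (labels ;00/;01 skipped at this minute). Total = 269730 + 5396 + 1582 = 276708.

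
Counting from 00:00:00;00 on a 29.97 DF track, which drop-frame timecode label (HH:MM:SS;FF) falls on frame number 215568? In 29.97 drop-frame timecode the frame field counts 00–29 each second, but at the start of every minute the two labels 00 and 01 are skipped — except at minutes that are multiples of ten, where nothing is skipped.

01:59:52;24

Each 10-minute DF block holds 10 × 60 × 30 − 9 × 2 = 17982 frames. 215568 ÷ 17982 → 11 full blocks, remainder 17766.
Within the partial block the first minute is 1800 frames and each further minute 1798, so 9 further minute boundaries passed. Total skipped labels = 18 × 11 + 2 × 9 = 216.
Non-drop label index = 215568 + 216 = 215784; at 30 labels/s that is 01:59:52:24, i.e. DF 01:59:52;24.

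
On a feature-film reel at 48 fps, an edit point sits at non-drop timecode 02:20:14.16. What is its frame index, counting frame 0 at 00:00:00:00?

Total seconds to the label: (2 × 3600 + 20 × 60 + 14) = 8414.
Frame index = 8414 × 48 + 16 = 403888.

frame 403888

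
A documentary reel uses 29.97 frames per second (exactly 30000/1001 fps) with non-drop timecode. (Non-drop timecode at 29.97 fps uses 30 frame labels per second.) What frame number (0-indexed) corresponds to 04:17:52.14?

Total seconds to the label: (4 × 3600 + 17 × 60 + 52) = 15472.
Frame index = 15472 × 30 + 14 = 464174.

464174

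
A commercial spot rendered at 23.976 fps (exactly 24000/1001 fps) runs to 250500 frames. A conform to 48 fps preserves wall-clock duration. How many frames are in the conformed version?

501501 frames

Target frames = source frames × (target rate / source rate) = 250500 × (48)/(24000/1001) = 250500 × 1001/500 = 501501.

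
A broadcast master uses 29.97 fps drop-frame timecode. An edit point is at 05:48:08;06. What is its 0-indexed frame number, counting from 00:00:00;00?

As if non-drop at 30 labels/s: (5 × 3600 + 48 × 60 + 8) × 30 + 6 = 626646.
Minute boundaries passed: 348; those not divisible by 10: 348 − 34 = 314; dropped labels = 2 × 314 = 628.
Actual frame index = 626646 − 628 = 626018.

626018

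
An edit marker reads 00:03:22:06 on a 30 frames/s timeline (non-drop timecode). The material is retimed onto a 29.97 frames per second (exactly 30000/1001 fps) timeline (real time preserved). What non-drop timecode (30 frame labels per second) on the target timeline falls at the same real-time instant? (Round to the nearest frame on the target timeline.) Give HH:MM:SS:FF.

Source frame index: (0×3600 + 3×60 + 22) × 30 + 6 = 6066.
Real time: 6066 / (30) = 1011/5 s.
Target frame: (1011/5) × (30000/1001) = 6066000/1001 ≈ 6059.940 → 6060.
At 30 labels/s: frame 6060 → 00:03:22:00.

00:03:22:00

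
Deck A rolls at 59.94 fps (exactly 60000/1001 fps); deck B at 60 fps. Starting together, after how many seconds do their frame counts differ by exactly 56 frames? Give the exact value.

14014/15 seconds

The gap grows by |60 − 60000/1001| = 60/1001 frames per second.
Time for a 56-frame gap: 56 ÷ (60/1001) = 14014/15 s.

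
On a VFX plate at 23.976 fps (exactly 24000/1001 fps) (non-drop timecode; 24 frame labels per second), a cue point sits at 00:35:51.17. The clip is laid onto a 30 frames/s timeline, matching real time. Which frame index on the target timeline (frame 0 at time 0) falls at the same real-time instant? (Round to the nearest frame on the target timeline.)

frame 64616

Source frame index: (0×3600 + 35×60 + 51) × 24 + 17 = 51641.
Real time: 51641 / (24000/1001) = 51692641/24000 s.
Target frame: (51692641/24000) × (30) = 51692641/800 ≈ 64615.801 → 64616.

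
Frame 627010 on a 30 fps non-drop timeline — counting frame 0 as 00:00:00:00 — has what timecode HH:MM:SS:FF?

627010 ÷ 30 = 20900 full seconds, remainder 10 frames.
20900 s = 5 h 48 min 20 s.
Timecode: 05:48:20:10.

05:48:20:10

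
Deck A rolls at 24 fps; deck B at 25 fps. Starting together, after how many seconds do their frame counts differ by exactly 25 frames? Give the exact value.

25 seconds

The gap grows by |25 − 24| = 1 frame per second.
Time for a 25-frame gap: 25 ÷ (1) = 25 s.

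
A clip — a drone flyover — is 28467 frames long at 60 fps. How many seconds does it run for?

474.45 seconds

Running time = 28467 / (60) = 474.45 s.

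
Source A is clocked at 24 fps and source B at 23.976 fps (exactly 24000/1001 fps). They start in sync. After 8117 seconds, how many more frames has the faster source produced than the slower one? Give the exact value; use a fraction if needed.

194808/1001 frames

A emits 24 × 8117 = 194808 frames; B emits 24000/1001 × 8117 = 194808000/1001.
Difference = 194808/1001 frames (≈ 194.6134); B is behind A.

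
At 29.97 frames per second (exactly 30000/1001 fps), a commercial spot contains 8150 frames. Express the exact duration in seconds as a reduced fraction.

Running time = 8150 ÷ (30000/1001) = 8150 × 1001/30000 = 163163/600 s.

163163/600 seconds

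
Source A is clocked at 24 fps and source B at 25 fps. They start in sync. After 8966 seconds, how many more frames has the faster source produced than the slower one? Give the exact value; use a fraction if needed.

A emits 24 × 8966 = 215184 frames; B emits 25 × 8966 = 224150.
Difference = 8966 frames; B is ahead of A.

8966 frames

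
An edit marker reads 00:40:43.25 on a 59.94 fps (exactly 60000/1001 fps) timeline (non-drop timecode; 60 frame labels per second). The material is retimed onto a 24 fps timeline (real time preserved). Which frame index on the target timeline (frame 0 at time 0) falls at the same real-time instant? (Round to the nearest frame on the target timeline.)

Source frame index: (0×3600 + 40×60 + 43) × 60 + 25 = 146605.
Real time: 146605 / (60000/1001) = 29350321/12000 s.
Target frame: (29350321/12000) × (24) = 29350321/500 ≈ 58700.642 → 58701.

frame 58701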